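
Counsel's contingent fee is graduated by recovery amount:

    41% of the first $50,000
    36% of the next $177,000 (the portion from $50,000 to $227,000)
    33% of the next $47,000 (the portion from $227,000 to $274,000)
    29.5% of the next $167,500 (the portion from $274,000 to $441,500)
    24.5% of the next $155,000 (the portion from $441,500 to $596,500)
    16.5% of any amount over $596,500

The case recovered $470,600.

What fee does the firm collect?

First $50,000 at 41% = $20,500.00
Next $177,000 at 36% = $63,720.00
Next $47,000 at 33% = $15,510.00
Next $167,500 at 29.5% = $49,412.50
Remaining $29,100 at 24.5% = $7,129.50
Fee: $20,500.00 + $63,720.00 + $15,510.00 + $49,412.50 + $7,129.50 = $156,272.00

$156,272.00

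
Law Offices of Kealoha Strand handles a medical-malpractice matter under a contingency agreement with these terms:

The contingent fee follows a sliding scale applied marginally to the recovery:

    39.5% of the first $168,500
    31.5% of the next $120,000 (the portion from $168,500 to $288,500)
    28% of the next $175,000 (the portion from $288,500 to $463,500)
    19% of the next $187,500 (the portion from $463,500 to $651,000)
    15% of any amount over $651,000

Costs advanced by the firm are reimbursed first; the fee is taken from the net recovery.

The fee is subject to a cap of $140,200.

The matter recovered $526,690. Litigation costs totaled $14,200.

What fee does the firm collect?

$140,200.00

Fee base (net of costs): $526,690 − $14,200 = $512,490
First $168,500 at 39.5% = $66,557.50
Next $120,000 at 31.5% = $37,800.00
Next $175,000 at 28% = $49,000.00
Remaining $48,990 at 19% = $9,308.10
Fee: $66,557.50 + $37,800.00 + $49,000.00 + $9,308.10 = $162,665.60
$162,665.60 exceeds the $140,200 cap, so the fee is capped at $140,200.00.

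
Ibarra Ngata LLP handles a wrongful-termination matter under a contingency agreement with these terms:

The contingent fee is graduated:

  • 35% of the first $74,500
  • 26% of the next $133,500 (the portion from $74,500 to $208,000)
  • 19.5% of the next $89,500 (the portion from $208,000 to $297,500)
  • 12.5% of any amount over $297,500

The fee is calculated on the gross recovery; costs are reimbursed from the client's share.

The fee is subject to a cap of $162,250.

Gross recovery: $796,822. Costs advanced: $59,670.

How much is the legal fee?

Fee base is the gross recovery, $796,822; costs are reimbursed separately.
First $74,500 at 35% = $26,075.00
Next $133,500 at 26% = $34,710.00
Next $89,500 at 19.5% = $17,452.50
Remaining $499,322 at 12.5% = $62,415.25
Fee: $26,075.00 + $34,710.00 + $17,452.50 + $62,415.25 = $140,652.75
$140,652.75 is under the $162,250 cap.

$140,652.75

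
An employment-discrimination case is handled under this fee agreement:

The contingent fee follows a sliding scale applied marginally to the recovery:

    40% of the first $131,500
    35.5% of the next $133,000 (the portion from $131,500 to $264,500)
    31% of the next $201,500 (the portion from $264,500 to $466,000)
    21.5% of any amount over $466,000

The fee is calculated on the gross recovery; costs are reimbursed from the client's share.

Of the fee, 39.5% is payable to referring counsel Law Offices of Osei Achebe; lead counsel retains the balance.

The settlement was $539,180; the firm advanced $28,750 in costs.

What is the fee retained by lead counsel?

Fee base is the gross recovery, $539,180; costs are reimbursed separately.
First $131,500 at 40% = $52,600.00
Next $133,000 at 35.5% = $47,215.00
Next $201,500 at 31% = $62,465.00
Remaining $73,180 at 21.5% = $15,733.70
Fee: $52,600.00 + $47,215.00 + $62,465.00 + $15,733.70 = $178,013.70
Referral share: 39.5% of $178,013.70 = $70,315.41; lead counsel retains $178,013.70 − $70,315.41 = $107,698.29.

$107,698.29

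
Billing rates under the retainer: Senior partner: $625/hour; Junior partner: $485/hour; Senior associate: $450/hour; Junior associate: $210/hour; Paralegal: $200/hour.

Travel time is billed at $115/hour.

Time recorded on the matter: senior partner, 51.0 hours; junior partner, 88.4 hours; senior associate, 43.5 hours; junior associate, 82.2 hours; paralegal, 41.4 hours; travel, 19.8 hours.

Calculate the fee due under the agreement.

$122,143.00

Senior partner: 51.0 × $625 = $31,875.00
Junior partner: 88.4 × $485 = $42,874.00
Senior associate: 43.5 × $450 = $19,575.00
Junior associate: 82.2 × $210 = $17,262.00
Paralegal: 41.4 × $200 = $8,280.00
Subtotal: $31,875.00 + $42,874.00 + $19,575.00 + $17,262.00 + $8,280.00 = $119,866.00
Travel: 19.8 × $115 = $2,277.00
Total: $119,866.00 + $2,277.00 = $122,143.00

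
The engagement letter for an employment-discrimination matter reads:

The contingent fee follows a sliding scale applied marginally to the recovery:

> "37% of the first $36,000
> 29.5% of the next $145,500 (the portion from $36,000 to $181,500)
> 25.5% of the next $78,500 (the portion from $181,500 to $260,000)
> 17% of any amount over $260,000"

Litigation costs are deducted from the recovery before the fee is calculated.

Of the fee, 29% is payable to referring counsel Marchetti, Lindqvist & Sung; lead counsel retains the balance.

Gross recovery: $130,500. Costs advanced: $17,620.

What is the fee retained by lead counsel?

Fee base (net of costs): $130,500 − $17,620 = $112,880
First $36,000 at 37% = $13,320.00
Remaining $76,880 at 29.5% = $22,679.60
Fee: $13,320.00 + $22,679.60 = $35,999.60
Referral share: 29% of $35,999.60 = $10,439.88; lead counsel retains $35,999.60 − $10,439.88 = $25,559.72.

$25,559.72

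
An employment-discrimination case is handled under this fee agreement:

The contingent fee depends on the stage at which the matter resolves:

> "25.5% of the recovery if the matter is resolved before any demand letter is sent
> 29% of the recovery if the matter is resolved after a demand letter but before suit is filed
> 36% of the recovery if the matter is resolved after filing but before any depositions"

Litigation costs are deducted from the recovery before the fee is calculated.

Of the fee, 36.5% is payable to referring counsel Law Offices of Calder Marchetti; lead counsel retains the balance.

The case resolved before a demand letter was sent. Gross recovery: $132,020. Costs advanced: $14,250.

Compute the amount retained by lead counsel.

$19,069.91

Fee base (net of costs): $132,020 − $14,250 = $117,770
The matter resolved before a demand letter was sent, so the 25.5% rate applies.
$117,770 × 25.5% = $30,031.35
Referral share: 36.5% of $30,031.35 = $10,961.44; lead counsel retains $30,031.35 − $10,961.44 = $19,069.91.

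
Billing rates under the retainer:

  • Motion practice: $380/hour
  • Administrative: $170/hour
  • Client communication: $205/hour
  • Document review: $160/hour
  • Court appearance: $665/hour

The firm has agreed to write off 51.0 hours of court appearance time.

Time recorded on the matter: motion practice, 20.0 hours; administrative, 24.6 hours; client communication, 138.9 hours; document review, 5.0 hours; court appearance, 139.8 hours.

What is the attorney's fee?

$100,108.50

Motion practice: 20.0 × $380 = $7,600.00
Administrative: 24.6 × $170 = $4,182.00
Client communication: 138.9 × $205 = $28,474.50
Document review: 5.0 × $160 = $800.00
Court appearance: 139.8 × $665 = $92,967.00
Subtotal: $134,023.50
Write-off: 51.0 × $665 = $33,915.00
Total: $134,023.50 − $33,915.00 = $100,108.50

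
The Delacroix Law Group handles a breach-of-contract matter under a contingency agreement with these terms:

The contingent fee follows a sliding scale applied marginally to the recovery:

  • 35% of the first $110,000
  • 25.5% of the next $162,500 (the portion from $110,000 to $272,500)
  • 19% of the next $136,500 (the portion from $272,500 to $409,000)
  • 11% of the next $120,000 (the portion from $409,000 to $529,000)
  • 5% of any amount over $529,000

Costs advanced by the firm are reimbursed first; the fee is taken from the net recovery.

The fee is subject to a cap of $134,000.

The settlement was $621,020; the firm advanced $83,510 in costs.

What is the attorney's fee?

Fee base (net of costs): $621,020 − $83,510 = $537,510
First $110,000 at 35% = $38,500.00
Next $162,500 at 25.5% = $41,437.50
Next $136,500 at 19% = $25,935.00
Next $120,000 at 11% = $13,200.00
Remaining $8,510 at 5% = $425.50
Fee: $38,500.00 + $41,437.50 + $25,935.00 + $13,200.00 + $425.50 = $119,498.00
$119,498.00 is under the $134,000 cap.

$119,498.00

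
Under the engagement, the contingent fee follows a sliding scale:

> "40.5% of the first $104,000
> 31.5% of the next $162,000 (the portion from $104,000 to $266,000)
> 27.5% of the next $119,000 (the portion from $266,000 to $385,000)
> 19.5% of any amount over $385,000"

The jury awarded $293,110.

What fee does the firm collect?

First $104,000 at 40.5% = $42,120.00
Next $162,000 at 31.5% = $51,030.00
Remaining $27,110 at 27.5% = $7,455.25
Fee: $42,120.00 + $51,030.00 + $7,455.25 = $100,605.25

$100,605.25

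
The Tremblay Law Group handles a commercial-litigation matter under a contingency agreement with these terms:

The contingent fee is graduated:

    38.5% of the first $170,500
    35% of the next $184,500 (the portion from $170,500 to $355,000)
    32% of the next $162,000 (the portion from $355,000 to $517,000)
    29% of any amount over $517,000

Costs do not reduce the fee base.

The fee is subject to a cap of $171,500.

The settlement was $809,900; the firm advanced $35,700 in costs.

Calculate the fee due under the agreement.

$171,500.00

Fee base is the gross recovery, $809,900; costs are reimbursed separately.
First $170,500 at 38.5% = $65,642.50
Next $184,500 at 35% = $64,575.00
Next $162,000 at 32% = $51,840.00
Remaining $292,900 at 29% = $84,941.00
Fee: $65,642.50 + $64,575.00 + $51,840.00 + $84,941.00 = $266,998.50
$266,998.50 exceeds the $171,500 cap, so the fee is capped at $171,500.00.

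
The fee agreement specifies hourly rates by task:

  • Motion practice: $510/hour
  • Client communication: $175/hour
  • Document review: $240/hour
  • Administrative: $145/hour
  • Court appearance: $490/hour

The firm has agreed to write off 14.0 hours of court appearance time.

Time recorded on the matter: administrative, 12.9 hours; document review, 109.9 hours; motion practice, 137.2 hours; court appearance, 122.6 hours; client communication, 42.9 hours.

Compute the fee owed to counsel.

$158,940.00

Motion practice: 137.2 × $510 = $69,972.00
Client communication: 42.9 × $175 = $7,507.50
Document review: 109.9 × $240 = $26,376.00
Administrative: 12.9 × $145 = $1,870.50
Court appearance: 122.6 × $490 = $60,074.00
Subtotal: $165,800.00
Write-off: 14.0 × $490 = $6,860.00
Total: $165,800.00 − $6,860.00 = $158,940.00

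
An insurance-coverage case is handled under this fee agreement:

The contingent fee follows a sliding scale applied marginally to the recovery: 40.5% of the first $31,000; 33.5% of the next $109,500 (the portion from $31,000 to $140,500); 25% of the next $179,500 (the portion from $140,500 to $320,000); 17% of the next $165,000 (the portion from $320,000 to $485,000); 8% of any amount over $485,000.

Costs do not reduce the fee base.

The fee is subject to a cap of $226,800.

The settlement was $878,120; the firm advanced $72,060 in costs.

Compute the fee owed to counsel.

$153,612.10

Fee base is the gross recovery, $878,120; costs are reimbursed separately.
First $31,000 at 40.5% = $12,555.00
Next $109,500 at 33.5% = $36,682.50
Next $179,500 at 25% = $44,875.00
Next $165,000 at 17% = $28,050.00
Remaining $393,120 at 8% = $31,449.60
Fee: $12,555.00 + $36,682.50 + $44,875.00 + $28,050.00 + $31,449.60 = $153,612.10
$153,612.10 is under the $226,800 cap.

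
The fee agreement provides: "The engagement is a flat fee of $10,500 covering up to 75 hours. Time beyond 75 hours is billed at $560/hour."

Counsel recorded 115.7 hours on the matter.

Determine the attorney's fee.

$33,292.00

Flat fee: $10,500.00
Excess hours: 115.7 − 75 = 40.7
Overrun: 40.7 × $560 = $22,792.00
Total: $10,500.00 + $22,792.00 = $33,292.00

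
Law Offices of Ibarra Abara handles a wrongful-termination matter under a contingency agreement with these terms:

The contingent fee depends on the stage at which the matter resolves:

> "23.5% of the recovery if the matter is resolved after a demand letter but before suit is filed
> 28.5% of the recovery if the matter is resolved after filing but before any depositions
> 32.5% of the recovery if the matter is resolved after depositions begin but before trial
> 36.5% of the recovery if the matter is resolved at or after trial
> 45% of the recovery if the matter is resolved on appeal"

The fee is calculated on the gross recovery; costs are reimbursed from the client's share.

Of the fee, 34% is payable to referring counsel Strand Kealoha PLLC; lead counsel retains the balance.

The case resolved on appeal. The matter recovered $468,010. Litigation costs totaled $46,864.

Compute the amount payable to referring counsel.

Fee base is the gross recovery, $468,010; costs are reimbursed separately.
The matter resolved on appeal, so the 45% rate applies.
$468,010 × 45% = $210,604.50
Referral share: 34% of $210,604.50 = $71,605.53; lead counsel retains $210,604.50 − $71,605.53 = $138,998.97.

$71,605.53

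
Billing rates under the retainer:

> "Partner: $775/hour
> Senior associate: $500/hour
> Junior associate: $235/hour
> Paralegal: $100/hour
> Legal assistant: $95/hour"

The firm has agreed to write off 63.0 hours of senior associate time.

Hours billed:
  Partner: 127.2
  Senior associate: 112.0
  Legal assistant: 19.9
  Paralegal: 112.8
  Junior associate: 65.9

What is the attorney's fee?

$151,737.00

Partner: 127.2 × $775 = $98,580.00
Senior associate: 112.0 × $500 = $56,000.00
Junior associate: 65.9 × $235 = $15,486.50
Paralegal: 112.8 × $100 = $11,280.00
Legal assistant: 19.9 × $95 = $1,890.50
Subtotal: $183,237.00
Write-off: 63.0 × $500 = $31,500.00
Total: $183,237.00 − $31,500.00 = $151,737.00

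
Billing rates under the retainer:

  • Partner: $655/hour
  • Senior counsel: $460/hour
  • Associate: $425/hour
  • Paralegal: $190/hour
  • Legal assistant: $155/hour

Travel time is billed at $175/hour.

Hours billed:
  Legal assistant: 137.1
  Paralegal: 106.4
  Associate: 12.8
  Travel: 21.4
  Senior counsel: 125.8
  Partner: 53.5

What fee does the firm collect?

Partner: 53.5 × $655 = $35,042.50
Senior counsel: 125.8 × $460 = $57,868.00
Associate: 12.8 × $425 = $5,440.00
Paralegal: 106.4 × $190 = $20,216.00
Legal assistant: 137.1 × $155 = $21,250.50
Subtotal: $35,042.50 + $57,868.00 + $5,440.00 + $20,216.00 + $21,250.50 = $139,817.00
Travel: 21.4 × $175 = $3,745.00
Total: $139,817.00 + $3,745.00 = $143,562.00

$143,562.00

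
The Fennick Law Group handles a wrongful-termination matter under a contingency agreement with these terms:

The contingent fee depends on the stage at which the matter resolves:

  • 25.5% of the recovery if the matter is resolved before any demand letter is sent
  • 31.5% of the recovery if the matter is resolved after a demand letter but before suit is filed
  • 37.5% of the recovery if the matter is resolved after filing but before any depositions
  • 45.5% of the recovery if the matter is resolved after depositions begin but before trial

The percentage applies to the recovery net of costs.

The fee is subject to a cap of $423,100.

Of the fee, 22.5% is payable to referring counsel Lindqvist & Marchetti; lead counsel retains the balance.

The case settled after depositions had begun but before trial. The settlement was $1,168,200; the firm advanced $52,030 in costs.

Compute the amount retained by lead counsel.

$327,902.50

Fee base (net of costs): $1,168,200 − $52,030 = $1,116,170
The matter settled after depositions had begun but before trial, so the 45.5% rate applies.
$1,116,170 × 45.5% = $507,857.35
$507,857.35 exceeds the $423,100 cap, so the fee is capped at $423,100.00.
Referral share: 22.5% of $423,100.00 = $95,197.50; lead counsel retains $423,100.00 − $95,197.50 = $327,902.50.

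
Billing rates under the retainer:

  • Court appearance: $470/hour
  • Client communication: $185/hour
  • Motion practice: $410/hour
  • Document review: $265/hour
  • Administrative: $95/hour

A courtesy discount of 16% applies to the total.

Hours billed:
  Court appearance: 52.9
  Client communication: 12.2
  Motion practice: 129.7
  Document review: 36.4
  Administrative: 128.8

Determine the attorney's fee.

$85,830.36

Court appearance: 52.9 × $470 = $24,863.00
Client communication: 12.2 × $185 = $2,257.00
Motion practice: 129.7 × $410 = $53,177.00
Document review: 36.4 × $265 = $9,646.00
Administrative: 128.8 × $95 = $12,236.00
Subtotal: $102,179.00
Less 16% discount: −$16,348.64
Total: $102,179.00 − $16,348.64 = $85,830.36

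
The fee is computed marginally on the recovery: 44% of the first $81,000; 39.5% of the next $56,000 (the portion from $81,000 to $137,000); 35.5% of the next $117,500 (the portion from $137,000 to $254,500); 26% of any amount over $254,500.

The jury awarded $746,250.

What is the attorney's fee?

$227,327.50

First $81,000 at 44% = $35,640.00
Next $56,000 at 39.5% = $22,120.00
Next $117,500 at 35.5% = $41,712.50
Remaining $491,750 at 26% = $127,855.00
Fee: $35,640.00 + $22,120.00 + $41,712.50 + $127,855.00 = $227,327.50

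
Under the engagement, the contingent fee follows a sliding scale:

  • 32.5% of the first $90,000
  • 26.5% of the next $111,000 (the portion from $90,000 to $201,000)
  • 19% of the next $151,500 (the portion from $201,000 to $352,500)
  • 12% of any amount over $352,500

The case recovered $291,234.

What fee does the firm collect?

First $90,000 at 32.5% = $29,250.00
Next $111,000 at 26.5% = $29,415.00
Remaining $90,234 at 19% = $17,144.46
Fee: $29,250.00 + $29,415.00 + $17,144.46 = $75,809.46

$75,809.46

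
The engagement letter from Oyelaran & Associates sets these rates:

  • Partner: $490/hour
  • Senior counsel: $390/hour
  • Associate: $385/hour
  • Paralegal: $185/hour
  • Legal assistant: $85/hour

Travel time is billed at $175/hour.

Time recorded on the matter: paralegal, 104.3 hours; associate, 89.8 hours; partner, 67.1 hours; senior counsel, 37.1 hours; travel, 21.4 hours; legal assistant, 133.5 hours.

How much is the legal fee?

$116,309.00

Partner: 67.1 × $490 = $32,879.00
Senior counsel: 37.1 × $390 = $14,469.00
Associate: 89.8 × $385 = $34,573.00
Paralegal: 104.3 × $185 = $19,295.50
Legal assistant: 133.5 × $85 = $11,347.50
Subtotal: $32,879.00 + $14,469.00 + $34,573.00 + $19,295.50 + $11,347.50 = $112,564.00
Travel: 21.4 × $175 = $3,745.00
Total: $112,564.00 + $3,745.00 = $116,309.00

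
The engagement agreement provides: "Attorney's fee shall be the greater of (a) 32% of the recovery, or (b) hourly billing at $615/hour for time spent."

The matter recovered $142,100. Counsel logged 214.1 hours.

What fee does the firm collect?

(a) 32% of $142,100 = $45,472.00
(b) 214.1 × $615 = $131,671.50
The greater is (b): $131,671.50.

$131,671.50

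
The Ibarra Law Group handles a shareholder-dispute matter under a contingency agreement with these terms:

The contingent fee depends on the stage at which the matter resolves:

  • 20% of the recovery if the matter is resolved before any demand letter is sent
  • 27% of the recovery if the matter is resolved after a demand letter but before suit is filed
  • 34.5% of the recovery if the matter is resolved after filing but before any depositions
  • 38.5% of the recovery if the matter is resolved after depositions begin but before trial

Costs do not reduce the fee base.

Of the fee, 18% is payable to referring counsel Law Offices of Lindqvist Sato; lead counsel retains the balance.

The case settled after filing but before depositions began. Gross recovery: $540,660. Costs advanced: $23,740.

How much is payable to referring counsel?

Fee base is the gross recovery, $540,660; costs are reimbursed separately.
The matter settled after filing but before depositions began, so the 34.5% rate applies.
$540,660 × 34.5% = $186,527.70
Referral share: 18% of $186,527.70 = $33,574.99; lead counsel retains $186,527.70 − $33,574.99 = $152,952.71.

$33,574.99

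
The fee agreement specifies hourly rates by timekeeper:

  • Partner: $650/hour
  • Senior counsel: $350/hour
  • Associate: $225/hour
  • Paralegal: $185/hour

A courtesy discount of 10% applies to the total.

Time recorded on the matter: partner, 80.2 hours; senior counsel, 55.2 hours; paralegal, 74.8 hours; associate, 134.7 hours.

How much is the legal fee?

$104,035.95

Partner: 80.2 × $650 = $52,130.00
Senior counsel: 55.2 × $350 = $19,320.00
Associate: 134.7 × $225 = $30,307.50
Paralegal: 74.8 × $185 = $13,838.00
Subtotal: $115,595.50
Less 10% discount: −$11,559.55
Total: $115,595.50 − $11,559.55 = $104,035.95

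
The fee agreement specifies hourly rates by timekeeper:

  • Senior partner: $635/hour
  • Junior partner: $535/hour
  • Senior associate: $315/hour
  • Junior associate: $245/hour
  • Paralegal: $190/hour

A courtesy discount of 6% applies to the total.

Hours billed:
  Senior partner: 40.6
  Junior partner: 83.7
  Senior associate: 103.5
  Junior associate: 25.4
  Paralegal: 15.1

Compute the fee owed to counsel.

Senior partner: 40.6 × $635 = $25,781.00
Junior partner: 83.7 × $535 = $44,779.50
Senior associate: 103.5 × $315 = $32,602.50
Junior associate: 25.4 × $245 = $6,223.00
Paralegal: 15.1 × $190 = $2,869.00
Subtotal: $112,255.00
Less 6% discount: −$6,735.30
Total: $112,255.00 − $6,735.30 = $105,519.70

$105,519.70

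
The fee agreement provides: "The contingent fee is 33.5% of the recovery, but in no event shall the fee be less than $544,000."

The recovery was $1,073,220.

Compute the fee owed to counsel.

33.5% of $1,073,220 = $359,528.70
That is below the $544,000 minimum, so the minimum applies.

$544,000.00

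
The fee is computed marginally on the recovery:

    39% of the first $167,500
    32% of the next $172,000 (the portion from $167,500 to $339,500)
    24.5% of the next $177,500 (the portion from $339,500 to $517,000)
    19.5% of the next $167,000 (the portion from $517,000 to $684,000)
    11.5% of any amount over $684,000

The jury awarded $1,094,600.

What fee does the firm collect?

First $167,500 at 39% = $65,325.00
Next $172,000 at 32% = $55,040.00
Next $177,500 at 24.5% = $43,487.50
Next $167,000 at 19.5% = $32,565.00
Remaining $410,600 at 11.5% = $47,219.00
Fee: $65,325.00 + $55,040.00 + $43,487.50 + $32,565.00 + $47,219.00 = $243,636.50

$243,636.50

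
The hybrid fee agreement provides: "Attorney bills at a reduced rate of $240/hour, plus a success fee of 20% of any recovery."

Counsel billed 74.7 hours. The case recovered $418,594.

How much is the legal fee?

Hourly: 74.7 × $240 = $17,928.00
Success fee: 20% of $418,594 = $83,718.80
Total: $17,928.00 + $83,718.80 = $101,646.80

$101,646.80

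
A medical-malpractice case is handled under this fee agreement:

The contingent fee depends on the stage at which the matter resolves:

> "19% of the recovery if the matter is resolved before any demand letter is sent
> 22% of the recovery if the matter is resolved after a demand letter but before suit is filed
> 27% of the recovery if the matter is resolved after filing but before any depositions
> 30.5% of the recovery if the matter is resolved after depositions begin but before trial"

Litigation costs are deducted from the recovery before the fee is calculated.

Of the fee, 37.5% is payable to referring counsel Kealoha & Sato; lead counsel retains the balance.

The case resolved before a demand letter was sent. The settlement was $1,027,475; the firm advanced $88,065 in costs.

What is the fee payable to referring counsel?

Fee base (net of costs): $1,027,475 − $88,065 = $939,410
The matter resolved before a demand letter was sent, so the 19% rate applies.
$939,410 × 19% = $178,487.90
Referral share: 37.5% of $178,487.90 = $66,932.96; lead counsel retains $178,487.90 − $66,932.96 = $111,554.94.

$66,932.96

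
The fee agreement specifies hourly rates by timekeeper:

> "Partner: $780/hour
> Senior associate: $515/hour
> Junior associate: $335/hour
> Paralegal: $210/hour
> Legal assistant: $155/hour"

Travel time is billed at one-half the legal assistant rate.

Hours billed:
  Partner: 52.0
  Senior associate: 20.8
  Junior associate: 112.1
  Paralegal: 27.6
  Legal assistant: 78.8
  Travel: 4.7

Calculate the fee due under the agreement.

$107,199.75

Partner: 52.0 × $780 = $40,560.00
Senior associate: 20.8 × $515 = $10,712.00
Junior associate: 112.1 × $335 = $37,553.50
Paralegal: 27.6 × $210 = $5,796.00
Legal assistant: 78.8 × $155 = $12,214.00
Subtotal: $40,560.00 + $10,712.00 + $37,553.50 + $5,796.00 + $12,214.00 = $106,835.50
Travel: 4.7 × ($155 ÷ 2) = 4.7 × $77.50 = $364.25
Total: $106,835.50 + $364.25 = $107,199.75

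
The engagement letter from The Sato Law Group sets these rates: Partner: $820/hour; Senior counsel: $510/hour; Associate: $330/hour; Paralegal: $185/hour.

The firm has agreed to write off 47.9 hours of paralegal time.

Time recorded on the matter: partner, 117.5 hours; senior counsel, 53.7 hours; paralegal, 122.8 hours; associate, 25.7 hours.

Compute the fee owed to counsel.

$146,074.50

Partner: 117.5 × $820 = $96,350.00
Senior counsel: 53.7 × $510 = $27,387.00
Associate: 25.7 × $330 = $8,481.00
Paralegal: 122.8 × $185 = $22,718.00
Subtotal: $154,936.00
Write-off: 47.9 × $185 = $8,861.50
Total: $154,936.00 − $8,861.50 = $146,074.50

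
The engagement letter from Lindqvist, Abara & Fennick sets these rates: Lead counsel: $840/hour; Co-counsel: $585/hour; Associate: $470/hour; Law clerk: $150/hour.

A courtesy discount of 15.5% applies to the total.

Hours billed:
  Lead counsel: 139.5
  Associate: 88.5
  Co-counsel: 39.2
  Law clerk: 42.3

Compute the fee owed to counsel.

$158,903.94

Lead counsel: 139.5 × $840 = $117,180.00
Co-counsel: 39.2 × $585 = $22,932.00
Associate: 88.5 × $470 = $41,595.00
Law clerk: 42.3 × $150 = $6,345.00
Subtotal: $188,052.00
Less 15.5% discount: −$29,148.06
Total: $188,052.00 − $29,148.06 = $158,903.94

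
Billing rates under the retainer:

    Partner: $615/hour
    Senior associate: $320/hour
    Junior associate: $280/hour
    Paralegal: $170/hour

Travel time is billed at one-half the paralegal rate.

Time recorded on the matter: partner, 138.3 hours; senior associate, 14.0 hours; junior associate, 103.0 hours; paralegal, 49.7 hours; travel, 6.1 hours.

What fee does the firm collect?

$127,342.00

Partner: 138.3 × $615 = $85,054.50
Senior associate: 14.0 × $320 = $4,480.00
Junior associate: 103.0 × $280 = $28,840.00
Paralegal: 49.7 × $170 = $8,449.00
Subtotal: $85,054.50 + $4,480.00 + $28,840.00 + $8,449.00 = $126,823.50
Travel: 6.1 × ($170 ÷ 2) = 6.1 × $85.00 = $518.50
Total: $126,823.50 + $518.50 = $127,342.00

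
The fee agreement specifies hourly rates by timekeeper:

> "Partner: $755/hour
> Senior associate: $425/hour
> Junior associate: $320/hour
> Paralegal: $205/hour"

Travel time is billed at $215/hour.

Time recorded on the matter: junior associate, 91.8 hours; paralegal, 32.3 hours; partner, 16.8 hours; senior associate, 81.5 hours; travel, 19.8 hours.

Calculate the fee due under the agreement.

$87,576.00

Partner: 16.8 × $755 = $12,684.00
Senior associate: 81.5 × $425 = $34,637.50
Junior associate: 91.8 × $320 = $29,376.00
Paralegal: 32.3 × $205 = $6,621.50
Subtotal: $12,684.00 + $34,637.50 + $29,376.00 + $6,621.50 = $83,319.00
Travel: 19.8 × $215 = $4,257.00
Total: $83,319.00 + $4,257.00 = $87,576.00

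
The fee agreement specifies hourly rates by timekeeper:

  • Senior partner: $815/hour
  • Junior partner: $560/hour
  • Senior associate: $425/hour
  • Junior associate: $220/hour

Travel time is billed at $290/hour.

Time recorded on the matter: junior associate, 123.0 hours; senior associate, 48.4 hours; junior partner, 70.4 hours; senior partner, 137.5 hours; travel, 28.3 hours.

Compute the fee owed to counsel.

Senior partner: 137.5 × $815 = $112,062.50
Junior partner: 70.4 × $560 = $39,424.00
Senior associate: 48.4 × $425 = $20,570.00
Junior associate: 123.0 × $220 = $27,060.00
Subtotal: $112,062.50 + $39,424.00 + $20,570.00 + $27,060.00 = $199,116.50
Travel: 28.3 × $290 = $8,207.00
Total: $199,116.50 + $8,207.00 = $207,323.50

$207,323.50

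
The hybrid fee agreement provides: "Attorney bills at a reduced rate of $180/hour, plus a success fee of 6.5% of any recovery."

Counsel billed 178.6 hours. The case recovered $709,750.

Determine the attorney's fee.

$78,281.75

Hourly: 178.6 × $180 = $32,148.00
Success fee: 6.5% of $709,750 = $46,133.75
Total: $32,148.00 + $46,133.75 = $78,281.75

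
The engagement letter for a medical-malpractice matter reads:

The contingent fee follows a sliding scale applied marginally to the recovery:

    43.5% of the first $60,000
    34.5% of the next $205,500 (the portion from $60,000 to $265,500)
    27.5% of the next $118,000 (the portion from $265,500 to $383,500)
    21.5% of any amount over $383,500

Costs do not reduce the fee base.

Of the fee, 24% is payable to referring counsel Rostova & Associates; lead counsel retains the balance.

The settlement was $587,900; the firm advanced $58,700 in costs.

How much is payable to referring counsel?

Fee base is the gross recovery, $587,900; costs are reimbursed separately.
First $60,000 at 43.5% = $26,100.00
Next $205,500 at 34.5% = $70,897.50
Next $118,000 at 27.5% = $32,450.00
Remaining $204,400 at 21.5% = $43,946.00
Fee: $26,100.00 + $70,897.50 + $32,450.00 + $43,946.00 = $173,393.50
Referral share: 24% of $173,393.50 = $41,614.44; lead counsel retains $173,393.50 − $41,614.44 = $131,779.06.

$41,614.44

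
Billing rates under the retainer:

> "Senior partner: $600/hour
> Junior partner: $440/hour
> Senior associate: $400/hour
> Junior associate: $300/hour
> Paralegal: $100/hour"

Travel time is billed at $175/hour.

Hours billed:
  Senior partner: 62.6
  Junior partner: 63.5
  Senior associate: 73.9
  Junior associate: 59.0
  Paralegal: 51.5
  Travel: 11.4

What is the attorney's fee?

Senior partner: 62.6 × $600 = $37,560.00
Junior partner: 63.5 × $440 = $27,940.00
Senior associate: 73.9 × $400 = $29,560.00
Junior associate: 59.0 × $300 = $17,700.00
Paralegal: 51.5 × $100 = $5,150.00
Subtotal: $37,560.00 + $27,940.00 + $29,560.00 + $17,700.00 + $5,150.00 = $117,910.00
Travel: 11.4 × $175 = $1,995.00
Total: $117,910.00 + $1,995.00 = $119,905.00

$119,905.00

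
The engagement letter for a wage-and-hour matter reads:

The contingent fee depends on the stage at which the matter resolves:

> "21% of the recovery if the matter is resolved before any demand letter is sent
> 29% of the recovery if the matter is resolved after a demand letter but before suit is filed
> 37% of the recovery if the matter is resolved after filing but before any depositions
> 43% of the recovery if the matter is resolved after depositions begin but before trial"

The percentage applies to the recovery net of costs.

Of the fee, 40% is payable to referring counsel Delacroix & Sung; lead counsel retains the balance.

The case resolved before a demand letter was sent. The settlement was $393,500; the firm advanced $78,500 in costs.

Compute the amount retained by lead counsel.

$39,690.00

Fee base (net of costs): $393,500 − $78,500 = $315,000
The matter resolved before a demand letter was sent, so the 21% rate applies.
$315,000 × 21% = $66,150.00
Referral share: 40% of $66,150.00 = $26,460.00; lead counsel retains $66,150.00 − $26,460.00 = $39,690.00.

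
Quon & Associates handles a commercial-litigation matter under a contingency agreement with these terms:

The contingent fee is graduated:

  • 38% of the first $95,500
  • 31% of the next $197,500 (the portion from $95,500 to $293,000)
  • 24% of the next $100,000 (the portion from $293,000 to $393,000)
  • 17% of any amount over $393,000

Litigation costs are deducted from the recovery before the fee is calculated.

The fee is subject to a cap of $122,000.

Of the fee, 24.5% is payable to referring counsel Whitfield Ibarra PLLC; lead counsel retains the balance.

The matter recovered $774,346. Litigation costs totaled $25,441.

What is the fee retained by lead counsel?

$92,110.00

Fee base (net of costs): $774,346 − $25,441 = $748,905
First $95,500 at 38% = $36,290.00
Next $197,500 at 31% = $61,225.00
Next $100,000 at 24% = $24,000.00
Remaining $355,905 at 17% = $60,503.85
Fee: $36,290.00 + $61,225.00 + $24,000.00 + $60,503.85 = $182,018.85
$182,018.85 exceeds the $122,000 cap, so the fee is capped at $122,000.00.
Referral share: 24.5% of $122,000.00 = $29,890.00; lead counsel retains $122,000.00 − $29,890.00 = $92,110.00.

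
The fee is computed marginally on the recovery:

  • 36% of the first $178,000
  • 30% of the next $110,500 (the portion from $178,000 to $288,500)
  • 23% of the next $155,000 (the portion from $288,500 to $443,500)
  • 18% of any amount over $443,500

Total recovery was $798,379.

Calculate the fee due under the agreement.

First $178,000 at 36% = $64,080.00
Next $110,500 at 30% = $33,150.00
Next $155,000 at 23% = $35,650.00
Remaining $354,879 at 18% = $63,878.22
Fee: $64,080.00 + $33,150.00 + $35,650.00 + $63,878.22 = $196,758.22

$196,758.22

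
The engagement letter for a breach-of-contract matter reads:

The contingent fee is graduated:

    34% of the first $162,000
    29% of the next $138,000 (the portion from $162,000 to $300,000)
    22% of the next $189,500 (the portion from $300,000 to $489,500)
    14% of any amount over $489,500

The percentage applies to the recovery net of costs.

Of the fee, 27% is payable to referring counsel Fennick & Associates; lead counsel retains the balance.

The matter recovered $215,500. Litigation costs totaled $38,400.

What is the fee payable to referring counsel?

$16,053.93

Fee base (net of costs): $215,500 − $38,400 = $177,100
First $162,000 at 34% = $55,080.00
Remaining $15,100 at 29% = $4,379.00
Fee: $55,080.00 + $4,379.00 = $59,459.00
Referral share: 27% of $59,459.00 = $16,053.93; lead counsel retains $59,459.00 − $16,053.93 = $43,405.07.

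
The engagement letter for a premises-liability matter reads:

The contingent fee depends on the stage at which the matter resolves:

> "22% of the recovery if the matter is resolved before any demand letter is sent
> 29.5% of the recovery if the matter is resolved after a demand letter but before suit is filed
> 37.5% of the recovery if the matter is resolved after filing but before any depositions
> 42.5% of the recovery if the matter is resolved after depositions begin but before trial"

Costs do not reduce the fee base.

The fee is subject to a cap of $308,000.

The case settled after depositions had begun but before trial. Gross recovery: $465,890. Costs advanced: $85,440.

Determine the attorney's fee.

$198,003.25

Fee base is the gross recovery, $465,890; costs are reimbursed separately.
The matter settled after depositions had begun but before trial, so the 42.5% rate applies.
$465,890 × 42.5% = $198,003.25
$198,003.25 is under the $308,000 cap.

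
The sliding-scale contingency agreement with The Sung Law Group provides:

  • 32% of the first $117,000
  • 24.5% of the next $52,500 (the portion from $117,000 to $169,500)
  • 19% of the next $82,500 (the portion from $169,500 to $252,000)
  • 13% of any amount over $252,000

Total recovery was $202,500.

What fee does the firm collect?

$56,572.50

First $117,000 at 32% = $37,440.00
Next $52,500 at 24.5% = $12,862.50
Remaining $33,000 at 19% = $6,270.00
Fee: $37,440.00 + $12,862.50 + $6,270.00 = $56,572.50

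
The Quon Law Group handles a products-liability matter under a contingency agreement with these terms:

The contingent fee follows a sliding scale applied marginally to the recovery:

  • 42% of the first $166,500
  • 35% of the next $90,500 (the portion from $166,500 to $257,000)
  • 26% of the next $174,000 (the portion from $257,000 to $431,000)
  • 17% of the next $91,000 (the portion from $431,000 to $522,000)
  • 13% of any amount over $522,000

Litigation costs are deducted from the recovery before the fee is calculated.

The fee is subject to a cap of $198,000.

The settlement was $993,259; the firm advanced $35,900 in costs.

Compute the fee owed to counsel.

Fee base (net of costs): $993,259 − $35,900 = $957,359
First $166,500 at 42% = $69,930.00
Next $90,500 at 35% = $31,675.00
Next $174,000 at 26% = $45,240.00
Next $91,000 at 17% = $15,470.00
Remaining $435,359 at 13% = $56,596.67
Fee: $69,930.00 + $31,675.00 + $45,240.00 + $15,470.00 + $56,596.67 = $218,911.67
$218,911.67 exceeds the $198,000 cap, so the fee is capped at $198,000.00.

$198,000.00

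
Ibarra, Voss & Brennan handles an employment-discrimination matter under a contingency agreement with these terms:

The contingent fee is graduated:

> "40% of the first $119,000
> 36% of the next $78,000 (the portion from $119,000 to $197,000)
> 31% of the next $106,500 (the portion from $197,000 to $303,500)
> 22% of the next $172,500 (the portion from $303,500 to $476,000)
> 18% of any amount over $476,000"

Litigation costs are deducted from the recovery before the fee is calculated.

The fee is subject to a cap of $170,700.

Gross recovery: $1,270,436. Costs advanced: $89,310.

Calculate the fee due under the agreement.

$170,700.00

Fee base (net of costs): $1,270,436 − $89,310 = $1,181,126
First $119,000 at 40% = $47,600.00
Next $78,000 at 36% = $28,080.00
Next $106,500 at 31% = $33,015.00
Next $172,500 at 22% = $37,950.00
Remaining $705,126 at 18% = $126,922.68
Fee: $47,600.00 + $28,080.00 + $33,015.00 + $37,950.00 + $126,922.68 = $273,567.68
$273,567.68 exceeds the $170,700 cap, so the fee is capped at $170,700.00.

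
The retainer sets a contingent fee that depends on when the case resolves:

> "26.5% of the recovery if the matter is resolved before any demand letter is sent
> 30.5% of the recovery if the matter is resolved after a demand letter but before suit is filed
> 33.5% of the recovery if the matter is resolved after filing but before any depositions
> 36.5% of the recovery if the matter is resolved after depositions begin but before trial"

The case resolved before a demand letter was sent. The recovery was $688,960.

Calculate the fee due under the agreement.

The matter resolved before a demand letter was sent, so the 26.5% rate applies.
$688,960 × 26.5% = $182,574.40

$182,574.40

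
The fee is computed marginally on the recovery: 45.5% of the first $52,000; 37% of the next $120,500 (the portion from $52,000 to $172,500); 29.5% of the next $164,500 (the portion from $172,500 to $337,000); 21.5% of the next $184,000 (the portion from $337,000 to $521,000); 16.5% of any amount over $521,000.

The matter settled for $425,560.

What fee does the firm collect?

$135,812.90

First $52,000 at 45.5% = $23,660.00
Next $120,500 at 37% = $44,585.00
Next $164,500 at 29.5% = $48,527.50
Remaining $88,560 at 21.5% = $19,040.40
Fee: $23,660.00 + $44,585.00 + $48,527.50 + $19,040.40 = $135,812.90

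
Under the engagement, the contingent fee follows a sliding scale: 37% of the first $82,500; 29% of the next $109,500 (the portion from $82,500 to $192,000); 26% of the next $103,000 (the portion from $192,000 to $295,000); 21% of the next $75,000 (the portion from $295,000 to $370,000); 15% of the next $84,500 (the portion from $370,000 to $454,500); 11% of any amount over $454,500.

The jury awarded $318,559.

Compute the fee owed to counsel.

First $82,500 at 37% = $30,525.00
Next $109,500 at 29% = $31,755.00
Next $103,000 at 26% = $26,780.00
Remaining $23,559 at 21% = $4,947.39
Fee: $30,525.00 + $31,755.00 + $26,780.00 + $4,947.39 = $94,007.39

$94,007.39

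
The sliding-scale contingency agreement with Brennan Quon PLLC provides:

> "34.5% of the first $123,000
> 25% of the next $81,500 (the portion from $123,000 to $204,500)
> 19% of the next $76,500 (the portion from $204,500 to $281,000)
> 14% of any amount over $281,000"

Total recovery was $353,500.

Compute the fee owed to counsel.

First $123,000 at 34.5% = $42,435.00
Next $81,500 at 25% = $20,375.00
Next $76,500 at 19% = $14,535.00
Remaining $72,500 at 14% = $10,150.00
Fee: $42,435.00 + $20,375.00 + $14,535.00 + $10,150.00 = $87,495.00

$87,495.00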